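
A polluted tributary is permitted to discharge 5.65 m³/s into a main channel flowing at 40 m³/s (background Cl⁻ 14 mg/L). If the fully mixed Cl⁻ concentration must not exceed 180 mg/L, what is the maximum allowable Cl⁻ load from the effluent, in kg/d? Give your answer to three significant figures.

Mass balance at the limit: 40.00·14.00 + 5.650·Cₑ = 45.65·180 → Cₑ = 1355 mg/L.
Load = 5.650 m³/s × 1355 g/m³ × 86 400 s/d = 661600 kg/d.

662000 kg/d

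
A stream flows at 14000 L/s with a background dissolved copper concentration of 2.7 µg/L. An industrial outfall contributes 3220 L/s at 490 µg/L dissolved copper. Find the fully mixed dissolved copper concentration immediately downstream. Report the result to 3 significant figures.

Mass balance: C = (14000·2.700 + 3220·490.0) / 17220 = 1616000/17220 = 93.82 µg/L.

93.8 µg/L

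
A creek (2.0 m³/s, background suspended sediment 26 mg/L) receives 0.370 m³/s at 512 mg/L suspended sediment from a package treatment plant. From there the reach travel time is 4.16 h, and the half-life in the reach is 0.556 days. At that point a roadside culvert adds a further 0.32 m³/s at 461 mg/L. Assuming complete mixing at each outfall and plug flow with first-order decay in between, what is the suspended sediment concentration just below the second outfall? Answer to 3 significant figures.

127 mg/L

Mixed concentration C = ΣQC/ΣQ = (2.000·26.00 + 0.3700·512.0) / 2.370 = 241.4/2.370 = 101.9 mg/L; combined flow 2.370 m³/s.
Half-life 0.556 d → k = ln 2 / 0.556 = 1.247 d⁻¹.
Applying C = C₀e^(−kt): 101.9 × 0.8057 = 82.08 mg/L.
At the second outfall, C = (2.370·82.08 + 0.3200·461.0) / (2.370 + 0.3200) = 127.2 mg/L.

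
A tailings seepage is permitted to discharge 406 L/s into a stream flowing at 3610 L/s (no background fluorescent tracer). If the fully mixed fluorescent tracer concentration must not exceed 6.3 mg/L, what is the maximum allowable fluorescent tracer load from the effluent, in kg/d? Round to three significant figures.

Mass balance at the limit: 3610·0 + 406.0·Cₑ = 4016·6.3 → Cₑ = 62.32 mg/L.
406.0 L/s = 0.4060 m³/s. Load = 0.4060 m³/s × 62.32 g/m³ × 86 400 s/d = 2186 kg/d.

2190 kg/d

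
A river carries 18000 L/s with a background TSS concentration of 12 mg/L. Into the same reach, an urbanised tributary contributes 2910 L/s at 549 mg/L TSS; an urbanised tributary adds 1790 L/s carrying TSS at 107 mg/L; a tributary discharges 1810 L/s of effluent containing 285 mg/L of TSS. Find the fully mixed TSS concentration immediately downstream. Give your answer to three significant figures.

Mass balance: C = (18000·12.00 + 2910·549.0 + 1790·107.0 + 1810·285.0) / 24510 = 2521000/24510 = 102.9 mg/L.

103 mg/L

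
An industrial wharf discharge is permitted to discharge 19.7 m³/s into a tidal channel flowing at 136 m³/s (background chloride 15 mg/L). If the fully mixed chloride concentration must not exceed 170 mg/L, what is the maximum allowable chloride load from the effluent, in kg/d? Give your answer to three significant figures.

2110000 kg/d

Mass balance at the limit: 136.0·15.00 + 19.70·Cₑ = 155.7·170 → Cₑ = 1240 mg/L.
Load = 19.70 m³/s × 1240 g/m³ × 86 400 s/d = 2111000 kg/d.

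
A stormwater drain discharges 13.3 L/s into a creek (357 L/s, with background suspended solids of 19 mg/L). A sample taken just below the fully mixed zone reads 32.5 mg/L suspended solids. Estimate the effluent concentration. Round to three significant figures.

395 mg/L

Mass balance: 357.0·19.00 + 13.30·Cₑ = 370.3·32.50
→ Cₑ = (370.3·32.50 − 357.0·19.00) / 13.30 = 394.9 mg/L.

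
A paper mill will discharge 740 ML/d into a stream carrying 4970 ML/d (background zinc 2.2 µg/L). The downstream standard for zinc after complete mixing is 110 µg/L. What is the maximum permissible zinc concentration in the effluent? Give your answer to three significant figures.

At the limit, (Qr·Cr + Qe·Cₑ)/(Qr + Qe) = 110:
Cₑ = (5710·110 − 4970·2.200) / 740.0 = 834.0 µg/L.

834 µg/L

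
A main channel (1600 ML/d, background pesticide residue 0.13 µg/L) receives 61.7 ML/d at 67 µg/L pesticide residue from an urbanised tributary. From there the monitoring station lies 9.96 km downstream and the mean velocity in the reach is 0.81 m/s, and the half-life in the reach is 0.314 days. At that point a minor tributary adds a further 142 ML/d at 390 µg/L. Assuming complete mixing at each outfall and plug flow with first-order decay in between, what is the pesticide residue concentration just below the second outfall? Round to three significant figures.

32.5 µg/L

Conservation of mass: C = (1600·0.1300 + 61.70·67.00) / 1662 = 4342/1662 = 2.613 µg/L; combined flow 1662 ML/d.
Travel time t = 9.96·1000 / 0.81 = 12300 s = 3.416 h.
Half-life 0.314 d → k = ln 2 / 0.314 = 2.207 d⁻¹.
First-order decay: C = 2.613·exp(−k·t) = 2.613·0.7304 = 1.908 µg/L.
At the second outfall, C = (1662·1.908 + 142.0·390.0) / (1662 + 142.0) = 32.46 µg/L.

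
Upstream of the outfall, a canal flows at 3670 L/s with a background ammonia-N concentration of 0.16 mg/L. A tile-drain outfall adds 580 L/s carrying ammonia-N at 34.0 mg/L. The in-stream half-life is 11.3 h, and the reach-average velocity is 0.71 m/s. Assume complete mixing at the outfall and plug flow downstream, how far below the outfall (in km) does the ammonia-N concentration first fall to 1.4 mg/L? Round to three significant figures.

51.2 km

Conservation of mass: C = (3670·0.1600 + 580.0·34.00) / 4250 = 20310/4250 = 4.778 mg/L.
Half-life 11.3 h → k = ln 2 / 11.3 = 0.06134 h⁻¹ = 1.472 d⁻¹.
Set 4.778·exp(−k·t) = 1.4 → t = ln(4.778/1.4)/k = 72050 s = 20.01 h.
Distance = v·t = 0.71·72050 = 51150 m = 51.15 km.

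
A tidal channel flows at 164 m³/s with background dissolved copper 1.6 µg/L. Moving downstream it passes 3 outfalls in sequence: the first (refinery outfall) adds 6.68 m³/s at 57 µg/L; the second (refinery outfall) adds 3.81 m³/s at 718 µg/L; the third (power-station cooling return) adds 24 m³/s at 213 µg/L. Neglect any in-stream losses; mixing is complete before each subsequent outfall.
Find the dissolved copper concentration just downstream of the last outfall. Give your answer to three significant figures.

42.8 µg/L

Below outfall 1: Q → 170.7 m³/s, C = (164.0·1.600 + 6.680·57.00)/170.7 = 3.768 µg/L.
Below outfall 2: Q → 174.5 m³/s, C = (170.7·3.768 + 3.810·718.0)/174.5 = 19.36 µg/L.
Below outfall 3: Q → 198.5 m³/s, C = (174.5·19.36 + 24.00·213.0)/198.5 = 42.78 µg/L.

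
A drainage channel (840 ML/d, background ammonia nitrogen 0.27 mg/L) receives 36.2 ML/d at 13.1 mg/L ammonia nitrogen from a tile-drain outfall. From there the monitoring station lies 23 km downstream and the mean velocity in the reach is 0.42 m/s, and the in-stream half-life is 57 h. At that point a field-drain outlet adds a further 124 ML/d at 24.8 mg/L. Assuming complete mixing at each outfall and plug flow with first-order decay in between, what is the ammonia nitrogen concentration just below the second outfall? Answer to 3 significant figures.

Mass balance: C = (840.0·0.2700 + 36.20·13.10) / 876.2 = 701.0/876.2 = 0.8001 mg/L; combined flow 876.2 ML/d.
Travel time t = 23·1000 / 0.42 = 54760 s = 15.21 h.
Half-life 57 h → k = ln 2 / 57 = 0.01216 h⁻¹ = 0.2919 d⁻¹.
First-order decay: C = 0.8001·exp(−k·t) = 0.8001·0.8311 = 0.6650 mg/L.
Second outfall: C = (876.2·0.6650 + 124.0·24.80)/1000 = 3.657 mg/L.

3.66 mg/L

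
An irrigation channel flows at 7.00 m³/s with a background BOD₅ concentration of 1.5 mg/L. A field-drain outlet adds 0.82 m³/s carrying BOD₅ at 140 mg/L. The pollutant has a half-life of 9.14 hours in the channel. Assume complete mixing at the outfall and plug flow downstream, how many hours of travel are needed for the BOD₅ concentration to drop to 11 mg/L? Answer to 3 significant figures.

4.96 h

Mass balance: C = (7.000·1.500 + 0.8200·140.0) / 7.820 = 125.3/7.820 = 16.02 mg/L.
Half-life 9.14 h → k = ln 2 / 9.14 = 0.07584 h⁻¹ = 1.820 d⁻¹.
16.02·exp(−k·t) = 11 → t = ln(16.02/11)/k = 17860 s = 4.960 h.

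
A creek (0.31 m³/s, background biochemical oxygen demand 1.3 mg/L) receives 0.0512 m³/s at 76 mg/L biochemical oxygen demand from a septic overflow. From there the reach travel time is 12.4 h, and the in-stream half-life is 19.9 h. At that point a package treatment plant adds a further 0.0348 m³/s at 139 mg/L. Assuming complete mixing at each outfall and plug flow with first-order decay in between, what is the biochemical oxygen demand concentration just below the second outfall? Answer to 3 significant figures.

19.3 mg/L

Conservation of mass: C = (0.3100·1.300 + 0.05120·76.00) / 0.3612 = 4.294/0.3612 = 11.89 mg/L; combined flow 0.3612 m³/s.
Half-life 19.9 h → k = ln 2 / 19.9 = 0.03483 h⁻¹ = 0.8360 d⁻¹.
Applying C = C₀e^(−kt): 11.89 × 0.6493 = 7.719 mg/L.
Second outfall: C = (0.3612·7.719 + 0.03480·139.0)/0.3960 = 19.26 mg/L.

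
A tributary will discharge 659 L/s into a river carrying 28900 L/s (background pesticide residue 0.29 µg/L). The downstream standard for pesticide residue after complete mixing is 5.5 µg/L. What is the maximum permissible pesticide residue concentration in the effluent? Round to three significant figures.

234 µg/L

At the limit, (Qr·Cr + Qe·Cₑ)/(Qr + Qe) = 5.5:
Cₑ = (29560·5.5 − 28900·0.2900) / 659.0 = 234.0 µg/L.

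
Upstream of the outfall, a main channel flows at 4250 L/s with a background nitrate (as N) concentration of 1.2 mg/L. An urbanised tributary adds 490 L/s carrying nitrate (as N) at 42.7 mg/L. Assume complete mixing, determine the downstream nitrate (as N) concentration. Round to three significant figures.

5.49 mg/L

Mass balance: C = (4250·1.200 + 490.0·42.70) / 4740 = 26020/4740 = 5.490 mg/L.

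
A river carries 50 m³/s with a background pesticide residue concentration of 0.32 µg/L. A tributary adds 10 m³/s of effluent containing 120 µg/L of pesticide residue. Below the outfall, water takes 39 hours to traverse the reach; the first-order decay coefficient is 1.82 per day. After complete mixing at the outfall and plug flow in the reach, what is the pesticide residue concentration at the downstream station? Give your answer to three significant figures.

Conservation of mass: C = (50.00·0.3200 + 10.00·120.0) / 60.00 = 1216/60.00 = 20.27 µg/L.
After decay, C = 20.27 × e^(−kt) = 20.27 × 0.05195 = 1.053 µg/L.

1.05 µg/L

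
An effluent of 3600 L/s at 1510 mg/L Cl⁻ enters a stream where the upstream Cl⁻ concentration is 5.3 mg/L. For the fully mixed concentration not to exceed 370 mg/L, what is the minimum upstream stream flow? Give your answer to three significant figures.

Set C_mix = 370: (Q·5.300 + 3600·1510) / (Q + 3600) = 370
→ Q = 3600·(1510 − 370)/(370 − 5.300) = 11250 L/s.

11300 L/s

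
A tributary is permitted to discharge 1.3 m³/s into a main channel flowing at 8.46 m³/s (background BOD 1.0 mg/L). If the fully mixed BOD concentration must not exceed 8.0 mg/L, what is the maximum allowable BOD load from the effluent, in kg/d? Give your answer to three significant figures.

6020 kg/d

Mass balance at the limit: 8.460·1.000 + 1.300·Cₑ = 9.760·8.0 → Cₑ = 53.55 mg/L.
Load = 1.300 m³/s × 53.55 g/m³ × 86 400 s/d = 6015 kg/d.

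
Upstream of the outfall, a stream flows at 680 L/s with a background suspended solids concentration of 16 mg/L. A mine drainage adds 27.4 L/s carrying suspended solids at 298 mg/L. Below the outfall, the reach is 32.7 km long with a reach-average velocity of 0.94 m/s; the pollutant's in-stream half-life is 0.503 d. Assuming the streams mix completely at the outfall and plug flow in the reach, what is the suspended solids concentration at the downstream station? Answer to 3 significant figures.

Flow-weighted average: C = (680.0·16.00 + 27.40·298.0) / 707.4 = 19050/707.4 = 26.92 mg/L.
Travel time t = 32.7·1000 / 0.94 = 34790 s = 9.663 h.
Half-life 0.503 d → k = ln 2 / 0.503 = 1.378 d⁻¹.
First-order decay: C = 26.92·exp(−k·t) = 26.92·0.5742 = 15.46 mg/L.

15.5 mg/L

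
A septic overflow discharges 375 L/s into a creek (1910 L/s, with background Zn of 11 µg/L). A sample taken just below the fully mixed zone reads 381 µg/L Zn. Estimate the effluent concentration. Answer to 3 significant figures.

Mass balance: 1910·11.00 + 375.0·Cₑ = 2285·381.0
→ Cₑ = (2285·381.0 − 1910·11.00) / 375.0 = 2266 µg/L.

2270 µg/L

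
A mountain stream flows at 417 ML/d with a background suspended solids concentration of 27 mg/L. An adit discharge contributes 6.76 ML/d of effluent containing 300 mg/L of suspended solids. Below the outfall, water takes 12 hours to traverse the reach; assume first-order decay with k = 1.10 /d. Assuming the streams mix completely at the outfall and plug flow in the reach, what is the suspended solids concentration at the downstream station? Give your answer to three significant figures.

Mass balance: C = (417.0·27.00 + 6.760·300.0) / 423.8 = 13290/423.8 = 31.36 mg/L.
Decay over the reach: 31.36·exp(−kt) = 31.36·0.5769 = 18.09 mg/L.

18.1 mg/L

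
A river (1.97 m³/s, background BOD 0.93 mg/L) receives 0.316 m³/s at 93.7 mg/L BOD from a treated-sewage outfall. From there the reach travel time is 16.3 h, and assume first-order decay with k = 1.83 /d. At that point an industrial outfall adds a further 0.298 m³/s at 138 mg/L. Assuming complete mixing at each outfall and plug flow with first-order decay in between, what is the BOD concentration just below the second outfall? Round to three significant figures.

19.4 mg/L

After mixing, C = (1.970·0.9300 + 0.3160·93.70) / 2.286 = 31.44/2.286 = 13.75 mg/L; combined flow 2.286 m³/s.
Decay over the reach: 13.75·exp(−kt) = 13.75·0.2886 = 3.969 mg/L.
Second outfall: C = (2.286·3.969 + 0.2980·138.0)/2.584 = 19.43 mg/L.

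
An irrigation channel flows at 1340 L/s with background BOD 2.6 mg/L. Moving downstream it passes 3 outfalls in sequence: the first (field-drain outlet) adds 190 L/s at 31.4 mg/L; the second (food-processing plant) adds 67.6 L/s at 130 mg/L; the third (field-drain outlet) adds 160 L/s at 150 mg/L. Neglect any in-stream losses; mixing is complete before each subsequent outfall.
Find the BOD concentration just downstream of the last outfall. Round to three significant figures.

Below outfall 1: Q → 1530 L/s, C = (1340·2.600 + 190.0·31.40)/1530 = 6.176 mg/L.
Below outfall 2: Q → 1598 L/s, C = (1530·6.176 + 67.60·130.0)/1598 = 11.42 mg/L.
Below outfall 3: Q → 1758 L/s, C = (1598·11.42 + 160.0·150.0)/1758 = 24.03 mg/L.

24.0 mg/L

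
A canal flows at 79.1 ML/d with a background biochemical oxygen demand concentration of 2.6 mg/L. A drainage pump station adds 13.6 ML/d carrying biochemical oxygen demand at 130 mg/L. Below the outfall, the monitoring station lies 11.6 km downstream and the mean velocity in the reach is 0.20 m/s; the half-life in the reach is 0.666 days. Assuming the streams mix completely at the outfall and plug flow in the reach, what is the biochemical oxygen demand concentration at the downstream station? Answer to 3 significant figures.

Flow-weighted average: C = (79.10·2.600 + 13.60·130.0) / 92.70 = 1974/92.70 = 21.29 mg/L.
Travel time t = 11.6·1000 / 0.20 = 58000 s = 16.11 h.
Half-life 0.666 d → k = ln 2 / 0.666 = 1.041 d⁻¹.
First-order decay: C = 21.29·exp(−k·t) = 21.29·0.4973 = 10.59 mg/L.

10.6 mg/L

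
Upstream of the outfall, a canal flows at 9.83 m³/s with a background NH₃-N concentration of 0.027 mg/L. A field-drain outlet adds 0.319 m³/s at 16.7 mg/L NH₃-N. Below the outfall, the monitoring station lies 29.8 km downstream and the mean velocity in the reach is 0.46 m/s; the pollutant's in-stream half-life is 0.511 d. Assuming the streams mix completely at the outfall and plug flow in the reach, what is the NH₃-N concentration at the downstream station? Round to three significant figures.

0.199 mg/L

After mixing, C = (9.830·0.02700 + 0.3190·16.70) / 10.15 = 5.593/10.15 = 0.5511 mg/L.
Travel time t = 29.8·1000 / 0.46 = 64780 s = 18.00 h.
Half-life 0.511 d → k = ln 2 / 0.511 = 1.356 d⁻¹.
After decay, C = 0.5511 × e^(−kt) = 0.5511 × 0.3617 = 0.1993 mg/L.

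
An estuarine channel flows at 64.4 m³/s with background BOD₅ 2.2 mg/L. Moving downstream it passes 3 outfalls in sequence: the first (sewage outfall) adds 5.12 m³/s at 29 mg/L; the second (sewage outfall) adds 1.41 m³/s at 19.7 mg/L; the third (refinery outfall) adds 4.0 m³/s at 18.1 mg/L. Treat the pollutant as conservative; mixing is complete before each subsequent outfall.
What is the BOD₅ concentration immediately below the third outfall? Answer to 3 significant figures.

Outfall 1: combined Q = 69.52 m³/s; C = (64.40·2.200 + 5.120·29.00)/69.52 = 4.174 mg/L.
Outfall 2: combined Q = 70.93 m³/s; C = (69.52·4.174 + 1.410·19.70)/70.93 = 4.482 mg/L.
Outfall 3: combined Q = 74.93 m³/s; C = (70.93·4.482 + 4.000·18.10)/74.93 = 5.209 mg/L.

5.21 mg/L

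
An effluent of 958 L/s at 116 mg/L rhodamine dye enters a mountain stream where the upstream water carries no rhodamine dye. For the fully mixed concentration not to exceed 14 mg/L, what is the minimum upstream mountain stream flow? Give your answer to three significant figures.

Set C_mix = 14: (Q·0 + 958.0·116.0) / (Q + 958.0) = 14
→ Q = 958.0·(116.0 − 14)/(14 − 0) = 6980 L/s.

6980 L/s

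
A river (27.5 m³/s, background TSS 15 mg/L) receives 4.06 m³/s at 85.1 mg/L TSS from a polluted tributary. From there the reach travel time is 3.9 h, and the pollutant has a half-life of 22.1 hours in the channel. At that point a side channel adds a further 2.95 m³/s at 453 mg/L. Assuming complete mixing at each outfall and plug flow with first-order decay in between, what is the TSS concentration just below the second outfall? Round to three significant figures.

Conservation of mass: C = (27.50·15.00 + 4.060·85.10) / 31.56 = 758.0/31.56 = 24.02 mg/L; combined flow 31.56 m³/s.
Half-life 22.1 h → k = ln 2 / 22.1 = 0.03136 h⁻¹ = 0.7527 d⁻¹.
Applying C = C₀e^(−kt): 24.02 × 0.8849 = 21.25 mg/L.
At the second outfall, C = (31.56·21.25 + 2.950·453.0) / (31.56 + 2.950) = 58.16 mg/L.

58.2 mg/L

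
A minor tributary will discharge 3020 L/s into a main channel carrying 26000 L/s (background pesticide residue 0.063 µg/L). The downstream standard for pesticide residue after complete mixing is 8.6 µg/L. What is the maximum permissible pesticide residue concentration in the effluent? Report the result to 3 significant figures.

At the limit, (Qr·Cr + Qe·Cₑ)/(Qr + Qe) = 8.6:
Cₑ = (29020·8.6 − 26000·0.06300) / 3020 = 82.10 µg/L.

82.1 µg/L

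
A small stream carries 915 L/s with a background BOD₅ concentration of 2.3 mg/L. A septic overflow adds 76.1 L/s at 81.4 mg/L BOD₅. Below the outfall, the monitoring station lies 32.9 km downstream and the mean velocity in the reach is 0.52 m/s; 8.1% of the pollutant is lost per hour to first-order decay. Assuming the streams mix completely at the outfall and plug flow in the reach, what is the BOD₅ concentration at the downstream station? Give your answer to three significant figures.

1.90 mg/L

Mixed concentration C = ΣQC/ΣQ = (915.0·2.300 + 76.10·81.40) / 991.1 = 8299/991.1 = 8.374 mg/L.
Travel time t = 32.9·1000 / 0.52 = 63270 s = 17.57 h.
8.1%/h lost → k = −ln(1 − 0.081) = 0.08447 h⁻¹.
Applying C = C₀e^(−kt): 8.374 × 0.2266 = 1.898 mg/L.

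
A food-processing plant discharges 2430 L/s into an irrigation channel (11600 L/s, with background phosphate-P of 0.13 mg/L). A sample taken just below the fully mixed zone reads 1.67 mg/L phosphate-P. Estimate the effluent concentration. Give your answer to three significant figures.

9.02 mg/L

Mass balance: 11600·0.1300 + 2430·Cₑ = 14030·1.670
→ Cₑ = (14030·1.670 − 11600·0.1300) / 2430 = 9.021 mg/L.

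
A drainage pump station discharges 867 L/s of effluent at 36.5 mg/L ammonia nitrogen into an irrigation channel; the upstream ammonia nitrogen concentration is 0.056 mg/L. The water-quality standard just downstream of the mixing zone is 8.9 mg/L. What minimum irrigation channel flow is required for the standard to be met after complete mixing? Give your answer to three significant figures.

2710 L/s

Set C_mix = 8.9: (Q·0.05600 + 867.0·36.50) / (Q + 867.0) = 8.9
→ Q = 867.0·(36.50 − 8.9)/(8.9 − 0.05600) = 2706 L/s.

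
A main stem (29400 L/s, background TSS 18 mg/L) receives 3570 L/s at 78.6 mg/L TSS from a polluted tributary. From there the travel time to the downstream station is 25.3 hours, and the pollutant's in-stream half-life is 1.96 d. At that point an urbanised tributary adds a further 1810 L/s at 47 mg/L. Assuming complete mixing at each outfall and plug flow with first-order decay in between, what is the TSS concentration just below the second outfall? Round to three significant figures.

Flow-weighted average: C = (29400·18.00 + 3570·78.60) / 32970 = 809800/32970 = 24.56 mg/L; combined flow 32970 L/s.
Half-life 1.96 d → k = ln 2 / 1.96 = 0.3536 d⁻¹.
Applying C = C₀e^(−kt): 24.56 × 0.6888 = 16.92 mg/L.
Second outfall: C = (32970·16.92 + 1810·47.00)/34780 = 18.48 mg/L.

18.5 mg/L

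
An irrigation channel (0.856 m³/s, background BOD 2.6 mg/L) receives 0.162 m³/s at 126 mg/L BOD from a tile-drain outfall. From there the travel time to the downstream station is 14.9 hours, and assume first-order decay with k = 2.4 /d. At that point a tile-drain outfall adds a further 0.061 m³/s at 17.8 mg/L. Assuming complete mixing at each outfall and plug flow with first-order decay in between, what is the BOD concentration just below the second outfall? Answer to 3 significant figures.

Flow-weighted average: C = (0.8560·2.600 + 0.1620·126.0) / 1.018 = 22.64/1.018 = 22.24 mg/L; combined flow 1.018 m³/s.
Applying C = C₀e^(−kt): 22.24 × 0.2254 = 5.012 mg/L.
Second outfall: C = (1.018·5.012 + 0.06100·17.80)/1.079 = 5.735 mg/L.

5.73 mg/L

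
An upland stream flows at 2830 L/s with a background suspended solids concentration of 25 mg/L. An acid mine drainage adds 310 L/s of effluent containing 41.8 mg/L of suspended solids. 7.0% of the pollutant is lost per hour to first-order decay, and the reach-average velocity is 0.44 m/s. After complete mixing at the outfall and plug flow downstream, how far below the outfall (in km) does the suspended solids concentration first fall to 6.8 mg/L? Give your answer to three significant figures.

Conservation of mass: C = (2830·25.00 + 310.0·41.80) / 3140 = 83710/3140 = 26.66 mg/L.
7.0%/h lost → k = −ln(1 − 0.07) = 0.07257 h⁻¹.
Set 26.66·exp(−k·t) = 6.8 → t = ln(26.66/6.8)/k = 67770 s = 18.83 h.
Distance = v·t = 0.44·67770 = 29820 m = 29.82 km.

29.8 km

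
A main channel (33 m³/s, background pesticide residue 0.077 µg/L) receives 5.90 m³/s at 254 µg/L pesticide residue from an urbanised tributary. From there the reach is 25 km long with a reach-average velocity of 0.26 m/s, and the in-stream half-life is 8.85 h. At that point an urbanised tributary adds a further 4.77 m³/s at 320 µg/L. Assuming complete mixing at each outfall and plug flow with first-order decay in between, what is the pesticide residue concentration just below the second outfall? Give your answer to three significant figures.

Mixed concentration C = ΣQC/ΣQ = (33.00·0.07700 + 5.900·254.0) / 38.90 = 1501/38.90 = 38.59 µg/L; combined flow 38.90 m³/s.
Travel time t = 25·1000 / 0.26 = 96150 s = 26.71 h.
Half-life 8.85 h → k = ln 2 / 8.85 = 0.07832 h⁻¹ = 1.880 d⁻¹.
Decay over the reach: 38.59·exp(−kt) = 38.59·0.1234 = 4.764 µg/L.
At the second outfall, C = (38.90·4.764 + 4.770·320.0) / (38.90 + 4.770) = 39.20 µg/L.

39.2 µg/L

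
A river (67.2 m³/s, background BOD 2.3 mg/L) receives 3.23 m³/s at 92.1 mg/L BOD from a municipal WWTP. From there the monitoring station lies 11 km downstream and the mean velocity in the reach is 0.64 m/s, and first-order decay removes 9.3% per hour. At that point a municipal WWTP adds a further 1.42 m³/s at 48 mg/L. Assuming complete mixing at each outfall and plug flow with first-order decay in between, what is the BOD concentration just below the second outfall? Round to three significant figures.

Mass balance: C = (67.20·2.300 + 3.230·92.10) / 70.43 = 452.0/70.43 = 6.418 mg/L; combined flow 70.43 m³/s.
Travel time t = 11·1000 / 0.64 = 17190 s = 4.774 h.
9.3%/h lost → k = −ln(1 − 0.093) = 0.09761 h⁻¹.
After decay, C = 6.418 × e^(−kt) = 6.418 × 0.6275 = 4.027 mg/L.
At the second outfall, C = (70.43·4.027 + 1.420·48.00) / (70.43 + 1.420) = 4.896 mg/L.

4.90 mg/L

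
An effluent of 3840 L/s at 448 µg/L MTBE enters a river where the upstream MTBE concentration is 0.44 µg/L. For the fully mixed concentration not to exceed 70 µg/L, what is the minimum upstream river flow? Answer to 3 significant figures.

Set C_mix = 70: (Q·0.4400 + 3840·448.0) / (Q + 3840) = 70
→ Q = 3840·(448.0 − 70)/(70 − 0.4400) = 20870 L/s.

20900 L/s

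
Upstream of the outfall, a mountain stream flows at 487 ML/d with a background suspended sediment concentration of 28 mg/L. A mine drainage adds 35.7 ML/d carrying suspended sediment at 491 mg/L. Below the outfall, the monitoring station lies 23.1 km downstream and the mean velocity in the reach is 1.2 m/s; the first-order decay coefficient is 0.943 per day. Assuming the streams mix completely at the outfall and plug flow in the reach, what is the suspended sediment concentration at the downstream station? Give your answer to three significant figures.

Mass balance: C = (487.0·28.00 + 35.70·491.0) / 522.7 = 31160/522.7 = 59.62 mg/L.
Travel time t = 23.1·1000 / 1.2 = 19250 s = 5.347 h.
After decay, C = 59.62 × e^(−kt) = 59.62 × 0.8105 = 48.32 mg/L.

48.3 mg/L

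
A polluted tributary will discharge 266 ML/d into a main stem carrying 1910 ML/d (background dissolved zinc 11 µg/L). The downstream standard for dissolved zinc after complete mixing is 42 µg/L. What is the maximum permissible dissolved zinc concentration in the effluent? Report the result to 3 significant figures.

At the limit, (Qr·Cr + Qe·Cₑ)/(Qr + Qe) = 42:
Cₑ = (2176·42 − 1910·11.00) / 266.0 = 264.6 µg/L.

265 µg/L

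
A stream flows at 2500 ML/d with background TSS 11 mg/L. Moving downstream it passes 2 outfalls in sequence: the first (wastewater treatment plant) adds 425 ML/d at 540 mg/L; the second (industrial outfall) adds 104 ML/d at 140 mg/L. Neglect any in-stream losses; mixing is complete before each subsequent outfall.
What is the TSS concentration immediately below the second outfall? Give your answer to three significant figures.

After outfall 1: Q = 2500 + 425.0 = 2925 ML/d; C = (2500·11.00 + 425.0·540.0)/2925 = 87.86 mg/L.
After outfall 2: Q = 2925 + 104.0 = 3029 ML/d; C = (2925·87.86 + 104.0·140.0)/3029 = 89.65 mg/L.

89.7 mg/L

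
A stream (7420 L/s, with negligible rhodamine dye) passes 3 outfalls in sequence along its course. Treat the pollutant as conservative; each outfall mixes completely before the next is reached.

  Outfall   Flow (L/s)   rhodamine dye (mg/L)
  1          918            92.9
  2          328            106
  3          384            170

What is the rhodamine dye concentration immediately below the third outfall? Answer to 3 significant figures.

20.5 mg/L

After outfall 1: Q = 7420 + 918.0 = 8338 L/s; C = (7420·0 + 918.0·92.90)/8338 = 10.23 mg/L.
After outfall 2: Q = 8338 + 328.0 = 8666 L/s; C = (8338·10.23 + 328.0·106.0)/8666 = 13.85 mg/L.
After outfall 3: Q = 8666 + 384.0 = 9050 L/s; C = (8666·13.85 + 384.0·170.0)/9050 = 20.48 mg/L.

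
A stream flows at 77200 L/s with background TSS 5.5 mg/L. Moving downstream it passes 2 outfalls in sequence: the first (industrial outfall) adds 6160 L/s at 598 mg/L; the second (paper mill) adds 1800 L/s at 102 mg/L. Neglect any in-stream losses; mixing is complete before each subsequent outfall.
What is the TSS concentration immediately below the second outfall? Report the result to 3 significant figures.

After outfall 1: Q = 77200 + 6160 = 83360 L/s; C = (77200·5.500 + 6160·598.0)/83360 = 49.28 mg/L.
After outfall 2: Q = 83360 + 1800 = 85160 L/s; C = (83360·49.28 + 1800·102.0)/85160 = 50.40 mg/L.

50.4 mg/L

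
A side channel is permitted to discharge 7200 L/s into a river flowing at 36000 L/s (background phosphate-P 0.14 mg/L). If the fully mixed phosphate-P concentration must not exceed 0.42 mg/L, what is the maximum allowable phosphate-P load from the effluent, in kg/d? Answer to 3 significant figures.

Mass balance at the limit: 36000·0.1400 + 7200·Cₑ = 43200·0.42 → Cₑ = 1.820 mg/L.
7200 L/s = 7.200 m³/s. Load = 7.200 m³/s × 1.820 g/m³ × 86 400 s/d = 1132 kg/d.

1130 kg/d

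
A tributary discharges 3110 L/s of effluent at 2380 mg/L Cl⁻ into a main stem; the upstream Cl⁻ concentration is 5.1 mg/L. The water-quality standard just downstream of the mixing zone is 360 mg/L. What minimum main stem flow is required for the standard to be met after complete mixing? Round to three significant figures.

Set C_mix = 360: (Q·5.100 + 3110·2380) / (Q + 3110) = 360
→ Q = 3110·(2380 − 360)/(360 − 5.100) = 17700 L/s.

17700 L/s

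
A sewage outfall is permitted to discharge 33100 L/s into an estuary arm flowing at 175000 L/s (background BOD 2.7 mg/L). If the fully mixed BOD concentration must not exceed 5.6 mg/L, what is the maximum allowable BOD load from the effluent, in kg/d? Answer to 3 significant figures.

59900 kg/d

Mass balance at the limit: 175000·2.700 + 33100·Cₑ = 208100·5.6 → Cₑ = 20.93 mg/L.
33100 L/s = 33.10 m³/s. Load = 33.10 m³/s × 20.93 g/m³ × 86 400 s/d = 59860 kg/d.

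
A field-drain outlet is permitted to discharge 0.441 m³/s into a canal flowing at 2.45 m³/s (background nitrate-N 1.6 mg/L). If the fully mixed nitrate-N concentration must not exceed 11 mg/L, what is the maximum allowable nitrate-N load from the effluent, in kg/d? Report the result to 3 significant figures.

2410 kg/d

Mass balance at the limit: 2.450·1.600 + 0.4410·Cₑ = 2.891·11 → Cₑ = 63.22 mg/L.
Load = 0.4410 m³/s × 63.22 g/m³ × 86 400 s/d = 2409 kg/d.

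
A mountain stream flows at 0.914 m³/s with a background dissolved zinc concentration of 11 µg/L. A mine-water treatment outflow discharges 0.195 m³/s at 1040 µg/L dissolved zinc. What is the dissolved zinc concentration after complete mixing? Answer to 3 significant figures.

After mixing, C = (0.9140·11.00 + 0.1950·1040) / 1.109 = 212.9/1.109 = 191.9 µg/L.

192 µg/L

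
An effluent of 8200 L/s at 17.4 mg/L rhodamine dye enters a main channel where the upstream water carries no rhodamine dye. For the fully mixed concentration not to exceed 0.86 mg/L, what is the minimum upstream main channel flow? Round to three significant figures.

Set C_mix = 0.86: (Q·0 + 8200·17.40) / (Q + 8200) = 0.86
→ Q = 8200·(17.40 − 0.86)/(0.86 − 0) = 157700 L/s.

158000 L/s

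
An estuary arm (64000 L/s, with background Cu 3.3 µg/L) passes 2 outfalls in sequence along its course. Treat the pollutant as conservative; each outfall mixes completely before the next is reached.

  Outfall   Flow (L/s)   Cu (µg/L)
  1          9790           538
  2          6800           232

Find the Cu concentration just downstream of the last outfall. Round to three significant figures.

87.6 µg/L

Outfall 1: combined Q = 73790 L/s; C = (64000·3.300 + 9790·538.0)/73790 = 74.24 µg/L.
Outfall 2: combined Q = 80590 L/s; C = (73790·74.24 + 6800·232.0)/80590 = 87.55 µg/L.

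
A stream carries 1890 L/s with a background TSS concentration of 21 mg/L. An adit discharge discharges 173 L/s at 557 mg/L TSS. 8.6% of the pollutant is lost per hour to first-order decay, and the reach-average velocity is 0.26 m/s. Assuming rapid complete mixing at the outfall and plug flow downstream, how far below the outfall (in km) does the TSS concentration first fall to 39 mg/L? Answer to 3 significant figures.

5.47 km

Flow-weighted average: C = (1890·21.00 + 173.0·557.0) / 2063 = 136100/2063 = 65.95 mg/L.
8.6%/h lost → k = −ln(1 − 0.086) = 0.08992 h⁻¹.
Set 65.95·exp(−k·t) = 39 → t = ln(65.95/39)/k = 21030 s = 5.842 h.
Distance = v·t = 0.26·21030 = 5468 m = 5.468 km.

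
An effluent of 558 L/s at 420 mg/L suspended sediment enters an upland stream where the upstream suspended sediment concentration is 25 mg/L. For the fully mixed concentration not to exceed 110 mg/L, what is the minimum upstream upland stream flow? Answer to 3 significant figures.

Set C_mix = 110: (Q·25.00 + 558.0·420.0) / (Q + 558.0) = 110
→ Q = 558.0·(420.0 − 110)/(110 − 25.00) = 2035 L/s.

2040 L/s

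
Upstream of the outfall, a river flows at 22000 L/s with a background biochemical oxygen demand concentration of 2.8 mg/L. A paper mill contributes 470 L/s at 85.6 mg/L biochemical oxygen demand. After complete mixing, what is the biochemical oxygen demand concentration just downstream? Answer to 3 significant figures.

After mixing, C = (22000·2.800 + 470.0·85.60) / 22470 = 101800/22470 = 4.532 mg/L.

4.53 mg/L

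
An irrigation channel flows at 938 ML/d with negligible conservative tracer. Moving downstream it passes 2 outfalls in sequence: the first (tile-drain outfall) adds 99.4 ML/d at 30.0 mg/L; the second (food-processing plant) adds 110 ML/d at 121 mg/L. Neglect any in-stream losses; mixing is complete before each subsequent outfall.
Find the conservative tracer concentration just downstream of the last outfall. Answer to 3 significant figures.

14.2 mg/L

After outfall 1: Q = 938.0 + 99.40 = 1037 ML/d; C = (938.0·0 + 99.40·30.00)/1037 = 2.874 mg/L.
After outfall 2: Q = 1037 + 110.0 = 1147 ML/d; C = (1037·2.874 + 110.0·121.0)/1147 = 14.20 mg/L.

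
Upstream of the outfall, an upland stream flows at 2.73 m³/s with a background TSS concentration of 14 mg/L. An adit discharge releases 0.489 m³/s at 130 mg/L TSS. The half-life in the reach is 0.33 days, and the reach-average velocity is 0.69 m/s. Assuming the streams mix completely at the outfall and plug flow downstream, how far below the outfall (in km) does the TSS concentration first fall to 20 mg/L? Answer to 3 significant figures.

Conservation of mass: C = (2.730·14.00 + 0.4890·130.0) / 3.219 = 101.8/3.219 = 31.62 mg/L.
Half-life 0.33 d → k = ln 2 / 0.33 = 2.100 d⁻¹.
Set 31.62·exp(−k·t) = 20 → t = ln(31.62/20)/k = 18840 s = 5.234 h.
Distance = v·t = 0.69·18840 = 13000 m = 13.00 km.

13.0 km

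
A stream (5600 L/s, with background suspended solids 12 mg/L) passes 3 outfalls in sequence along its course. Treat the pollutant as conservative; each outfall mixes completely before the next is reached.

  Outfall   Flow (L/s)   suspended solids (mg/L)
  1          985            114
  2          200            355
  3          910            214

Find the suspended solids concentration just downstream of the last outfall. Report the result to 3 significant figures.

Below outfall 1: Q → 6585 L/s, C = (5600·12.00 + 985.0·114.0)/6585 = 27.26 mg/L.
Below outfall 2: Q → 6785 L/s, C = (6585·27.26 + 200.0·355.0)/6785 = 36.92 mg/L.
Below outfall 3: Q → 7695 L/s, C = (6785·36.92 + 910.0·214.0)/7695 = 57.86 mg/L.

57.9 mg/L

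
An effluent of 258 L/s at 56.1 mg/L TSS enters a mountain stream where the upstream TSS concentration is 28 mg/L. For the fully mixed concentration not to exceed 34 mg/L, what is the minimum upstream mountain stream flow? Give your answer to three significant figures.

Set C_mix = 34: (Q·28.00 + 258.0·56.10) / (Q + 258.0) = 34
→ Q = 258.0·(56.10 − 34)/(34 − 28.00) = 950.3 L/s.

950 L/s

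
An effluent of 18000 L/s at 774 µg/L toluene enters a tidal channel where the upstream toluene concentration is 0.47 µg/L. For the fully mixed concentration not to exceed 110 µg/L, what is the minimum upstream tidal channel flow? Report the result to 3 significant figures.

Set C_mix = 110: (Q·0.4700 + 18000·774.0) / (Q + 18000) = 110
→ Q = 18000·(774.0 − 110)/(110 − 0.4700) = 109100 L/s.

109000 L/s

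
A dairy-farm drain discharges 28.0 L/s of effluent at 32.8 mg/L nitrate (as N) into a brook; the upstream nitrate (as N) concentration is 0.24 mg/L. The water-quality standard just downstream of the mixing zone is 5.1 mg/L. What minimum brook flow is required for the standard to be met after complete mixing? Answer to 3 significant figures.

Set C_mix = 5.1: (Q·0.2400 + 28.00·32.80) / (Q + 28.00) = 5.1
→ Q = 28.00·(32.80 − 5.1)/(5.1 − 0.2400) = 159.6 L/s.

160 L/s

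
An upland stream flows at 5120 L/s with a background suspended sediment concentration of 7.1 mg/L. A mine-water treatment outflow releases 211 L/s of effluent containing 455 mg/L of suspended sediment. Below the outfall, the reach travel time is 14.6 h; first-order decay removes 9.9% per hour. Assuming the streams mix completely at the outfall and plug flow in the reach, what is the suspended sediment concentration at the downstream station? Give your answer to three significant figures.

5.42 mg/L

Flow-weighted average: C = (5120·7.100 + 211.0·455.0) / 5331 = 132400/5331 = 24.83 mg/L.
9.9%/h lost → k = −ln(1 − 0.099) = 0.1043 h⁻¹.
First-order decay: C = 24.83·exp(−k·t) = 24.83·0.2183 = 5.419 mg/L.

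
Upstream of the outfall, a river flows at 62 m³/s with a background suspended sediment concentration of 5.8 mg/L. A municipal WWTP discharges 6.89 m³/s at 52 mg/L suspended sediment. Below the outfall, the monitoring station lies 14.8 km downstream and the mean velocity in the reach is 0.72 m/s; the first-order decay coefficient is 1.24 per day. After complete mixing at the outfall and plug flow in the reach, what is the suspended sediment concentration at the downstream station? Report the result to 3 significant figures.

Flow-weighted average: C = (62.00·5.800 + 6.890·52.00) / 68.89 = 717.9/68.89 = 10.42 mg/L.
Travel time t = 14.8·1000 / 0.72 = 20560 s = 5.710 h.
After decay, C = 10.42 × e^(−kt) = 10.42 × 0.7445 = 7.758 mg/L.

7.76 mg/L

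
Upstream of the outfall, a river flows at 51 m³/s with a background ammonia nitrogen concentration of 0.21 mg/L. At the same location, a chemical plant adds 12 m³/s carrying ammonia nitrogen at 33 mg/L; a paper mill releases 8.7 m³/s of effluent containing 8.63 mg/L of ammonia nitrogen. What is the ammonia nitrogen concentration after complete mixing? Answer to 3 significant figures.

6.72 mg/L

Flow-weighted average: C = (51.00·0.2100 + 12.00·33.00 + 8.700·8.630) / 71.70 = 481.8/71.70 = 6.720 mg/L.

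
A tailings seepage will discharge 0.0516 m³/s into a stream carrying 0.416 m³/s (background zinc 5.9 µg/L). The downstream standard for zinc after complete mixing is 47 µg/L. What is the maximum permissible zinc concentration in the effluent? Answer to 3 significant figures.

At the limit, (Qr·Cr + Qe·Cₑ)/(Qr + Qe) = 47:
Cₑ = (0.4676·47 − 0.4160·5.900) / 0.05160 = 378.3 µg/L.

378 µg/L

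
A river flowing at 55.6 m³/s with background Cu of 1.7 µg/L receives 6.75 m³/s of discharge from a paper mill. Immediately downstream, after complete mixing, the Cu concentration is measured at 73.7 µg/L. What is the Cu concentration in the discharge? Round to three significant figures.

667 µg/L

Mass balance: 55.60·1.700 + 6.750·Cₑ = 62.35·73.70
→ Cₑ = (62.35·73.70 − 55.60·1.700) / 6.750 = 666.8 µg/L.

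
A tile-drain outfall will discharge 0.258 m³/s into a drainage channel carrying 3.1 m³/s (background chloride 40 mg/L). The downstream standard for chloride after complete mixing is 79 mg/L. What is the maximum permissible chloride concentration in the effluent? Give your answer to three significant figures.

At the limit, (Qr·Cr + Qe·Cₑ)/(Qr + Qe) = 79:
Cₑ = (3.358·79 − 3.100·40.00) / 0.2580 = 547.6 mg/L.

548 mg/L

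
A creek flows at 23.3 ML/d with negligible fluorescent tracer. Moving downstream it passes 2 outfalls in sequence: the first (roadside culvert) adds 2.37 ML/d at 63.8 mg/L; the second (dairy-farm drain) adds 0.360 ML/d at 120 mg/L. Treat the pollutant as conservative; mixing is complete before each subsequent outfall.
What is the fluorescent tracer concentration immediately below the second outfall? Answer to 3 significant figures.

7.47 mg/L

After outfall 1: Q = 23.30 + 2.370 = 25.67 ML/d; C = (23.30·0 + 2.370·63.80)/25.67 = 5.890 mg/L.
After outfall 2: Q = 25.67 + 0.3600 = 26.03 ML/d; C = (25.67·5.890 + 0.3600·120.0)/26.03 = 7.469 mg/L.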